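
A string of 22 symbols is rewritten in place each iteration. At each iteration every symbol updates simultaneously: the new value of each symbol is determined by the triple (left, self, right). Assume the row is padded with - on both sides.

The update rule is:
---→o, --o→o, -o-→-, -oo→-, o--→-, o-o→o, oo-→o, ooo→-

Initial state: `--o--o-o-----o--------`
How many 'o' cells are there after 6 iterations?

9

oo--o-o--oooo--ooooooo
-o-o-o--o---o-o------o
o-o-o--o--oo-o--ooooo-
-o-o--o--o-oo--o----o-
o-o--o--o-o-o-o--ooo--
-o--o--o-o-o-o--o--o-o
count of o: 9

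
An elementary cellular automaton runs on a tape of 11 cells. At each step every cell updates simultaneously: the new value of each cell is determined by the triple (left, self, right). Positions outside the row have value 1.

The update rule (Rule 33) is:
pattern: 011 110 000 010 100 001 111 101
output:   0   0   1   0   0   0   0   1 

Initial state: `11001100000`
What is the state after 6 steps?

01111100001

00000001110
01111100001
10000001100
00111100000
00000001110  (repeats step 1; period 4)
step 6: 01111100001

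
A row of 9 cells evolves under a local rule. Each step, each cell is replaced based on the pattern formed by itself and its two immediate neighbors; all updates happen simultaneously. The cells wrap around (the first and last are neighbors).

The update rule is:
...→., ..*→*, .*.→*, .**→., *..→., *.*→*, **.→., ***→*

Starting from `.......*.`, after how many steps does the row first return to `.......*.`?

18

step 1: ......**.
step 2: .....*...
step 3: ....**...
step 4: ...*.....
step 5: ..**.....
step 6: .*.......
step 7: **.......
step 8: ........*
step 9: .......**
step 10: ......*..
step 11: .....**..
step 12: ....*....
step 13: ...**....
step 14: ..*......
step 15: .**......
step 16: *........
step 17: *.......*
step 18: .......*.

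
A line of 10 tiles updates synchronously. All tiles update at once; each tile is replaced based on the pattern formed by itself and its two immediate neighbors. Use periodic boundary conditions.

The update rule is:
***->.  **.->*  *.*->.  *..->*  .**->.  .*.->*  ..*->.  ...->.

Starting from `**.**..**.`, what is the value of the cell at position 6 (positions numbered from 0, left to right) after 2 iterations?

*

.*..**..*.
.**..**.**
position 6 holds *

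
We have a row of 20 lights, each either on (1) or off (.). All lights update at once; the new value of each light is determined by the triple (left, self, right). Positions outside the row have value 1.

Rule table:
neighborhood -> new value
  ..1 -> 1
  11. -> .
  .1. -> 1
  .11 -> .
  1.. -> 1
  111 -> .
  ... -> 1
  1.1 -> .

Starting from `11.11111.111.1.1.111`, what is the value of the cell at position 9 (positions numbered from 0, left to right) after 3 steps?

.

.............1.1....
11111111111111.11111
....................
position 9 holds .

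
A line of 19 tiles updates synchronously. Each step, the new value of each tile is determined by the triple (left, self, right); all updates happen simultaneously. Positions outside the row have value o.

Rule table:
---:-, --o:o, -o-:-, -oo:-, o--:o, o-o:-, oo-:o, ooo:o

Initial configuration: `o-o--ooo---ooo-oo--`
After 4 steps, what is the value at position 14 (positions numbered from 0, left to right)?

-

o--oo-ooo-o-oo--ooo
ooo-o--oo----ooo-oo
ooo--oo-oo--o-oo--o
ooooo-o--ooo---ooo-
position 14 holds -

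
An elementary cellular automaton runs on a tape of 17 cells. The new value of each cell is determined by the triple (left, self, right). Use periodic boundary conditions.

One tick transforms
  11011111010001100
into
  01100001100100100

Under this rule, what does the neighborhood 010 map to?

0

At position 9 the neighborhood is 010; the next row has 0 there.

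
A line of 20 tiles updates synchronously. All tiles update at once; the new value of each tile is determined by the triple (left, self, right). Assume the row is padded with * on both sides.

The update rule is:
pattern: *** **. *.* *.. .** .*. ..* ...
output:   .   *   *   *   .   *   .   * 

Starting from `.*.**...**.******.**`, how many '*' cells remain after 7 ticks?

9

***.***..**.....**..
..**..**..*****..**.
*..**..**.....**..**
**..**..*****..**...
.**..**.....**..***.
*.**..*****..**...**
**.**.....**..***...
count of *: 9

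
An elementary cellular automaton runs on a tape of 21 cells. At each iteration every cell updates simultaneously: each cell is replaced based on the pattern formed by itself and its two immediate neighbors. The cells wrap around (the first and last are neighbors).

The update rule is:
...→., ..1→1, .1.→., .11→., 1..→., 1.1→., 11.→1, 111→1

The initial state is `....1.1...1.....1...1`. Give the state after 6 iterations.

....1.....1...1....1.

...1.....1.....1...1.
..1.....1.....1...1..
.1.....1.....1...1...
1.....1.....1...1....
.....1.....1...1....1
....1.....1...1....1.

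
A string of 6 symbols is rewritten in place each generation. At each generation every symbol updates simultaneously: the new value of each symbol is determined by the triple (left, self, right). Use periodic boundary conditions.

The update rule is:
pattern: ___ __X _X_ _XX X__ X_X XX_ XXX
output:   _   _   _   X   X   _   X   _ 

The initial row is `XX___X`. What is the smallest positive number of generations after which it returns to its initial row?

_XX__X
_XXX__
_X_XX_
___XXX
X__X_X
XX___X

6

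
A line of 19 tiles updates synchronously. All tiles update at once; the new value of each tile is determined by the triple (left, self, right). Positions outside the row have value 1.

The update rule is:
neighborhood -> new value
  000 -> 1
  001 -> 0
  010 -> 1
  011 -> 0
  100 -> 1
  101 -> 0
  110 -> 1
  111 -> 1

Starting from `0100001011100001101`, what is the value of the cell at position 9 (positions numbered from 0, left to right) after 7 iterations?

iteration 1: 0111101001111100100
iteration 2: 0011101100111110110
iteration 3: 1001100110011110010
iteration 4: 1100110011001111010
iteration 5: 1110011001100111010
iteration 6: 1111001100110011010
iteration 7: 1111100110011001010
position 9 holds 0

0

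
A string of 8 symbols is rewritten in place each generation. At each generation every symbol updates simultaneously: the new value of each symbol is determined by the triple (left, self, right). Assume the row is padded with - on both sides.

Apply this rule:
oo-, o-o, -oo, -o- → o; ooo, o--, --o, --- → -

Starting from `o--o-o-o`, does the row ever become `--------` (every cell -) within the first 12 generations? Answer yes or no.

no

generation 1: o--ooooo
generation 2: o--o---o
generation 3: o--o---o  (fixed point — unchanged through generation 12)
generation 12 is o--o---o, still not uniform -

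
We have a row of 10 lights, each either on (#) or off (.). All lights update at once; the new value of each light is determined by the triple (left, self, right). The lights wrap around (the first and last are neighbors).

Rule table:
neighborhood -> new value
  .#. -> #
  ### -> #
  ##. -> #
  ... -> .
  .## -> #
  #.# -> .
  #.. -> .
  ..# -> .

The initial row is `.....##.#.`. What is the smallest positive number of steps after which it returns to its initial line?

1

step 1: .....##.#.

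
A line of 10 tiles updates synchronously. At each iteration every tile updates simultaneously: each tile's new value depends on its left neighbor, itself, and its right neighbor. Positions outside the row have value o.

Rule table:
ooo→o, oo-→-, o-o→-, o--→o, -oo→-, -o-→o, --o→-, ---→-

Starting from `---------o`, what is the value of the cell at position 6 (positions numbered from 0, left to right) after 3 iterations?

-

o---------
-o--------
-oo-------
position 6 holds -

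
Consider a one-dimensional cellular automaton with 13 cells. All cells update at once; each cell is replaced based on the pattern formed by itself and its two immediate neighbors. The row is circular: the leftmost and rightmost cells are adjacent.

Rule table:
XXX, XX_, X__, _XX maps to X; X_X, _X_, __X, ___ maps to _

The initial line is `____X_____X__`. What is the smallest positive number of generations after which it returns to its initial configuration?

13

_____X_____X_
______X_____X
X______X_____
_X______X____
__X______X___
___X______X__
____X______X_
_____X______X
X_____X______
_X_____X_____
__X_____X____
___X_____X___
____X_____X__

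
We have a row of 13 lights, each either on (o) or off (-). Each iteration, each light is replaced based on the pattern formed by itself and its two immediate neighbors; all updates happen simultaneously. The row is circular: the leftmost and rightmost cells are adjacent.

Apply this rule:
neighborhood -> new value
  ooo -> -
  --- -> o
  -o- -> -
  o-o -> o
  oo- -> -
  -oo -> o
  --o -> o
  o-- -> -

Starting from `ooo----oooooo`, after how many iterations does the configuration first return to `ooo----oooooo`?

26

----oooo-----
ooooo----oooo
------oooo---
ooooooo----oo
--------oooo-
ooooooooo----
o---------ooo
--ooooooooo--
ooo---------o
----ooooooooo
-oooo--------
oo----ooooooo
---oooo------
oooo----ooooo
-----oooo----
oooooo----ooo
-------oooo--
oooooooo----o
---------oooo
-ooooooooo---
oo---------oo
---ooooooooo-
oooo---------
o----oooooooo
--oooo-------
ooo----oooooo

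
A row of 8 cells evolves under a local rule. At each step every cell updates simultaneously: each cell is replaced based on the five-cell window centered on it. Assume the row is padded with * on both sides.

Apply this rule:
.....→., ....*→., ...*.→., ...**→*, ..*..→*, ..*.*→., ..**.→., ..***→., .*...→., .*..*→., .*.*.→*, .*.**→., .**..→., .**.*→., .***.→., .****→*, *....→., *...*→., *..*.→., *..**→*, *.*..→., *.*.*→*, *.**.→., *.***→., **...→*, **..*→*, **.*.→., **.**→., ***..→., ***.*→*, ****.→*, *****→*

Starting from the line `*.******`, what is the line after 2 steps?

.**.****

step 1: *..*****
step 2: .**.****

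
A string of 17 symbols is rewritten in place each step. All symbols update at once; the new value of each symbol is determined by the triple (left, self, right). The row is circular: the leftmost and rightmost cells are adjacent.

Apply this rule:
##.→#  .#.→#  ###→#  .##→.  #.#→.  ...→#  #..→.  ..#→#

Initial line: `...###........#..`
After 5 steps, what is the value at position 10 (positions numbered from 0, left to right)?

.

###.##.########.#
###..#..#######..
.##.##.#.######.#
..#..#.#..#####.#
.##.##.#.#.####.#
position 10 holds .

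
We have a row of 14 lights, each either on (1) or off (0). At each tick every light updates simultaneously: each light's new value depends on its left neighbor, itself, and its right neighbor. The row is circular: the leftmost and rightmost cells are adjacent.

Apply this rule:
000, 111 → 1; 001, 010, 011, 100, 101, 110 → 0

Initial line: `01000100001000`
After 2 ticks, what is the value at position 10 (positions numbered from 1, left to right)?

0

tick 1: 00010001100011
tick 2: 01000100001000
position 10 holds 0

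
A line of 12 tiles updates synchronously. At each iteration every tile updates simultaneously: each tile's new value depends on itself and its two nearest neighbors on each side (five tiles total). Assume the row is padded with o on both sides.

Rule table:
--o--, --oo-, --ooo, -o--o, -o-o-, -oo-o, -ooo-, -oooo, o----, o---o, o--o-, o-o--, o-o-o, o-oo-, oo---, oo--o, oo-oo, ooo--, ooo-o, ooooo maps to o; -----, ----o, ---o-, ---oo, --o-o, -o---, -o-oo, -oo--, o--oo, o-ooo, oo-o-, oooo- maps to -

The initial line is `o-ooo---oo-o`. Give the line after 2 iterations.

-oo-o-oo-ooo

oo-oooo-ooo-
-oo-o-oo-ooo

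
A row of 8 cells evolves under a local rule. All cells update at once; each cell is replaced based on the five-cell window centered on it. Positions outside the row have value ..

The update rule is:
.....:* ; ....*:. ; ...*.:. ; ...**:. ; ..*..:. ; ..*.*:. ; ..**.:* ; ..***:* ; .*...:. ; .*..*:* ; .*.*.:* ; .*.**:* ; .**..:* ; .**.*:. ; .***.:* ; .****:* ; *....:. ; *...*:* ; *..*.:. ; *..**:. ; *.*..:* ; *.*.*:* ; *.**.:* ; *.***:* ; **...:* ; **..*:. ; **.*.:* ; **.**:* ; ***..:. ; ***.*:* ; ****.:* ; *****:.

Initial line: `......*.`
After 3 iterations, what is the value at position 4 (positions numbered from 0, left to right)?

*

iteration 1: ****....
iteration 2: ***.*.**
iteration 3: ********
position 4 holds *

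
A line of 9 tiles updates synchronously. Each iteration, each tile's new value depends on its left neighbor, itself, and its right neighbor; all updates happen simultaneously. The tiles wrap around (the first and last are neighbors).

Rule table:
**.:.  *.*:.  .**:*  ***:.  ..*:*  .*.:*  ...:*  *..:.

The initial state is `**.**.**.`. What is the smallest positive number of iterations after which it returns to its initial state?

iteration 1: *..*..*..
iteration 2: *.**.**.*
iteration 3: ..*..*..*
iteration 4: .**.**.**
iteration 5: .*..*..*.
iteration 6: **.**.**.

6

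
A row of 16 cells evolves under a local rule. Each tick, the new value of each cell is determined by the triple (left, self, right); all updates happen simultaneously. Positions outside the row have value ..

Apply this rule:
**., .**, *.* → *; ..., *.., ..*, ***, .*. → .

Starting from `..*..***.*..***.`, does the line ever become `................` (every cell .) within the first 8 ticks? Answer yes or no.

.....*.**...*.*.
......***....*..
......*.*.......
.......*........
................
all cells are . at tick 5

yes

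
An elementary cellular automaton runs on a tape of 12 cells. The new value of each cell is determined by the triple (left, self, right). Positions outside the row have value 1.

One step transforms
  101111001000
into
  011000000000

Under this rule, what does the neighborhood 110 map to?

At position 0 the neighborhood is 110; the next row has 0 there.

0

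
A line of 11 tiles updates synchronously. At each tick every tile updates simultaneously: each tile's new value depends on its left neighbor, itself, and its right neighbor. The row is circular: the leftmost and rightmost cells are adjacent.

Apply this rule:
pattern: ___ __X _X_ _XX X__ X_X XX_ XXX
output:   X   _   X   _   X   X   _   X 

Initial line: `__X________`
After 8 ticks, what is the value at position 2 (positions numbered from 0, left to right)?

_

tick 1: X_XXXXXXXXX
tick 2: _X_XXXXXXXX
tick 3: XXX_XXXXXX_
tick 4: _X_X_XXXX_X
tick 5: XXXXX_XX_XX
tick 6: XXXX_X__X_X
tick 7: XXX_XXX_XX_
tick 8: _X_X_X_X__X
position 2 holds _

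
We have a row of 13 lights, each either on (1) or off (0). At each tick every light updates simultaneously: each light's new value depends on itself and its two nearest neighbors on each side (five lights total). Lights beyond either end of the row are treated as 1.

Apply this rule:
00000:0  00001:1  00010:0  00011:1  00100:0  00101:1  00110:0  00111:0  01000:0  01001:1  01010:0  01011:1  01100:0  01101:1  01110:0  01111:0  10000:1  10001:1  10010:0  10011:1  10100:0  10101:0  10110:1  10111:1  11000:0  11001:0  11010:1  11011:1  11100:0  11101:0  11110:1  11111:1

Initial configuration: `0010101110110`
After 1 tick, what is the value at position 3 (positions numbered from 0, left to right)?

0

0010011001111
position 3 holds 0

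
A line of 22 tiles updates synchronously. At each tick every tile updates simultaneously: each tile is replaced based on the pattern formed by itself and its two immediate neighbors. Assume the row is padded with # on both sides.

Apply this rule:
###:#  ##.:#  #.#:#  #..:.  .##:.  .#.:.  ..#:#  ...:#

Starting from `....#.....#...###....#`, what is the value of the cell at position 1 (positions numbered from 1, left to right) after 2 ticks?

.###..####..##.##.###.
#.##.#.###.#.##.##.###
position 1 holds #

#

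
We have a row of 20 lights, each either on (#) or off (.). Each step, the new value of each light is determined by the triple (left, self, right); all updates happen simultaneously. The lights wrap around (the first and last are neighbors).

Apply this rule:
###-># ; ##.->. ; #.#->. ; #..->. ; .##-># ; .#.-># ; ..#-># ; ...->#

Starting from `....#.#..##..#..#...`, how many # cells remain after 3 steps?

step 1: #####.#.##..##.##.##
step 2: ####..#.#..##..#..##
step 3: ###..##.#.##..##.###
count of #: 13

13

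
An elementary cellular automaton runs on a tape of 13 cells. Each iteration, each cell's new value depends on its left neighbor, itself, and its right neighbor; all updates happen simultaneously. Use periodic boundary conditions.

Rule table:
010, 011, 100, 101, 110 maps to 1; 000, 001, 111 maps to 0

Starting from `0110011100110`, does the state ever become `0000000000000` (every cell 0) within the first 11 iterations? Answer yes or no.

no

iteration 1: 0111010110111
iteration 2: 1101111111101
iteration 3: 0111000000111
iteration 4: 1101100000101
iteration 5: 0111110000111
iteration 6: 1100011000101
iteration 7: 0110011100111
iteration 8: 1111010110101
iteration 9: 0001111111111
iteration 10: 1001000000001
iteration 11: 1101100000001
iteration 11 is 1101100000001, still not uniform 0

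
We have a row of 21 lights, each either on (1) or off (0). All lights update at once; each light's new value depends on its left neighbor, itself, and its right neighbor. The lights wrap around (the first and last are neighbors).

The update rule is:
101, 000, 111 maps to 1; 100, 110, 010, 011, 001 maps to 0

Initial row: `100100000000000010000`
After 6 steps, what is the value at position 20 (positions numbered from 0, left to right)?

000001111111111000110
111100111111110010000
011000011111100000110
000011001111001110000
111000000110000100111
110011110000110000011
position 20 holds 1

1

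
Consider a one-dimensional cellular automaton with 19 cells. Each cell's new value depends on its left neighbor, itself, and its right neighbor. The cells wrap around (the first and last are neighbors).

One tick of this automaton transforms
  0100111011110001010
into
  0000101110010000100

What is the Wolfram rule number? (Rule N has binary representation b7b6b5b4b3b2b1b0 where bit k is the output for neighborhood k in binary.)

104

position 5: 111 → 0  (bit 7 = 0)
position 6: 110 → 1  (bit 6 = 1)
position 7: 101 → 1  (bit 5 = 1)
position 2: 100 → 0  (bit 4 = 0)
position 4: 011 → 1  (bit 3 = 1)
position 1: 010 → 0  (bit 2 = 0)
position 0: 001 → 0  (bit 1 = 0)
position 13: 000 → 0  (bit 0 = 0)
bits b7..b0 = 01101000 = 104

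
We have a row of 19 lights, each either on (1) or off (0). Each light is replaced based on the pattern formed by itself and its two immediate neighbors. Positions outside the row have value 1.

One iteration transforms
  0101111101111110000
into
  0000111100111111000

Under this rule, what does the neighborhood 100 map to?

1

At position 15 the neighborhood is 100; the next row has 1 there.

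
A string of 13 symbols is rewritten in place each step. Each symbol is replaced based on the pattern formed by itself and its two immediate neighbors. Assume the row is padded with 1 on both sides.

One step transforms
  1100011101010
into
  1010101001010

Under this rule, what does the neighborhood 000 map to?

At position 3 the neighborhood is 000; the next row has 0 there.

0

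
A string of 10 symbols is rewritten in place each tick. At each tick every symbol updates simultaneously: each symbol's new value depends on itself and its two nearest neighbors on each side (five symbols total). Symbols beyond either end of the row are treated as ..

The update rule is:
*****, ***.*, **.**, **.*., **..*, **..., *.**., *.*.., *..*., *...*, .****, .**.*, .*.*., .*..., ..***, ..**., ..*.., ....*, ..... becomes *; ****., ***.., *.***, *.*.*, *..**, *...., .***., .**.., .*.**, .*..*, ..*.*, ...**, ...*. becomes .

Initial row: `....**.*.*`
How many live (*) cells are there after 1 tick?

8

***.***.**
count of *: 8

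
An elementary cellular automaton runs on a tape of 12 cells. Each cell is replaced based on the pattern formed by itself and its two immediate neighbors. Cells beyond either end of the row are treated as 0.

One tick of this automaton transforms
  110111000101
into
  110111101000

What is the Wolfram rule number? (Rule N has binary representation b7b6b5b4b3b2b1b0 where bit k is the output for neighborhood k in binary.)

position 4: 111 → 1  (bit 7 = 1)
position 1: 110 → 1  (bit 6 = 1)
position 2: 101 → 0  (bit 5 = 0)
position 6: 100 → 1  (bit 4 = 1)
position 0: 011 → 1  (bit 3 = 1)
position 9: 010 → 0  (bit 2 = 0)
position 8: 001 → 1  (bit 1 = 1)
position 7: 000 → 0  (bit 0 = 0)
bits b7..b0 = 11011010 = 218

218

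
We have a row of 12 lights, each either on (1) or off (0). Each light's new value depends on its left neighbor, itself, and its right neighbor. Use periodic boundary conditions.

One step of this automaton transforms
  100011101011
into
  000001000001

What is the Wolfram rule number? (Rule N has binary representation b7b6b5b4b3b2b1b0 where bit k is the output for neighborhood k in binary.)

position 5: 111 → 1  (bit 7 = 1)
position 0: 110 → 0  (bit 6 = 0)
position 7: 101 → 0  (bit 5 = 0)
position 1: 100 → 0  (bit 4 = 0)
position 4: 011 → 0  (bit 3 = 0)
position 8: 010 → 0  (bit 2 = 0)
position 3: 001 → 0  (bit 1 = 0)
position 2: 000 → 0  (bit 0 = 0)
bits b7..b0 = 10000000 = 128

128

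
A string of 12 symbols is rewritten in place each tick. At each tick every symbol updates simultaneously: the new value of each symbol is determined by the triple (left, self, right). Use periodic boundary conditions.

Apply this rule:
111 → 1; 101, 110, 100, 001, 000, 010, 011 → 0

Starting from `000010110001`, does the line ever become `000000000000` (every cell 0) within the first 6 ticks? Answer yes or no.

yes

000000000000
all cells are 0 at tick 1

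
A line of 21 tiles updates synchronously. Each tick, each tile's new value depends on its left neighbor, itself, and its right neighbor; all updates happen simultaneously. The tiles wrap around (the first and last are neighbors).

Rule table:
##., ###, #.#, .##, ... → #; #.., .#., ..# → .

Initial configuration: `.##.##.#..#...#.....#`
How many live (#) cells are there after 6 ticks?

#######.....#...###..
#######.###...#.###..
###########.#..####..
############...####..
############.#.####..
#############.#####..
count of #: 18

18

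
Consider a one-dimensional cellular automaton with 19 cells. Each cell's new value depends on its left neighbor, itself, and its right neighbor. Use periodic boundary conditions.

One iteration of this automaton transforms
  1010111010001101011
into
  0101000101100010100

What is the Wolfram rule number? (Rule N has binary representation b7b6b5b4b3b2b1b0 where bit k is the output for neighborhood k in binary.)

position 5: 111 → 0  (bit 7 = 0)
position 0: 110 → 0  (bit 6 = 0)
position 1: 101 → 1  (bit 5 = 1)
position 9: 100 → 1  (bit 4 = 1)
position 4: 011 → 0  (bit 3 = 0)
position 2: 010 → 0  (bit 2 = 0)
position 11: 001 → 0  (bit 1 = 0)
position 10: 000 → 1  (bit 0 = 1)
bits b7..b0 = 00110001 = 49

49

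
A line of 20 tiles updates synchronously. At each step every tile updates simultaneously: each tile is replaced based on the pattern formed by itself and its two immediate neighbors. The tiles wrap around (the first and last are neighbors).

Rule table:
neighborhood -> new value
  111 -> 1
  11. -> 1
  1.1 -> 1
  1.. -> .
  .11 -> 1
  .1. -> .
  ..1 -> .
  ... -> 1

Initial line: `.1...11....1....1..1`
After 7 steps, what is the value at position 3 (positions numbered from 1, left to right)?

1..1.11.11...11.....
....111111.1.11.111.
111.1111111.1111111.
11111111111111111111
11111111111111111111  (fixed point — unchanged through step 7)
position 3 holds 1

1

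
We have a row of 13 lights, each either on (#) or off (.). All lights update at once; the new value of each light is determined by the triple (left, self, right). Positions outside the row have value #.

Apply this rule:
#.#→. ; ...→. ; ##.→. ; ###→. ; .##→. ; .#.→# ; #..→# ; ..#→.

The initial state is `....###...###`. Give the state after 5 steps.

#......#.....
.#.....##....
.##......#...
...#.....##..
#..##......#.

#..##......#.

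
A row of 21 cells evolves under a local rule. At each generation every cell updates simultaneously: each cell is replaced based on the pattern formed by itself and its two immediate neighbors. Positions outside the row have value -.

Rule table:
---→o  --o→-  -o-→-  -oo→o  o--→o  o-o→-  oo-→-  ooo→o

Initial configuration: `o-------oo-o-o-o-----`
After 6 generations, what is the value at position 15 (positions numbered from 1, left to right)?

-oooooo-o-------ooooo
-ooooo---oooooo-oooo-
-oooo-oo-ooooo--ooo-o
-ooo--o--oooo-o-oo---
-oo-o--o-ooo----o-ooo
-o---o---oo-ooo---oo-
position 15 holds o

o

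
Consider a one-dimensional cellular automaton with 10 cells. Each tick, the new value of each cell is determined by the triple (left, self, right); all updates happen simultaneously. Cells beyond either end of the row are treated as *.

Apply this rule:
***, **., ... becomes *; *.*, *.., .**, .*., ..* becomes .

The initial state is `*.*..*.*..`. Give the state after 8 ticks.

*..**...*.

*.........
*.*******.
*..******.
*...*****.
*.*..****.
*.....***.
*.***..**.
*..**...*.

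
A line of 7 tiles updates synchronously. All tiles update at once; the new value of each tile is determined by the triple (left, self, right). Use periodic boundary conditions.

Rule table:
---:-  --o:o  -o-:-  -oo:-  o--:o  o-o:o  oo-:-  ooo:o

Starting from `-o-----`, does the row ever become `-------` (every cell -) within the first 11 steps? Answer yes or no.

o-o----
-o-o--o
o-o-oo-
-o-o--o  (repeats step 2; period 2)
step 11: o-o-oo-
step 11 is o-o-oo-, still not uniform -

no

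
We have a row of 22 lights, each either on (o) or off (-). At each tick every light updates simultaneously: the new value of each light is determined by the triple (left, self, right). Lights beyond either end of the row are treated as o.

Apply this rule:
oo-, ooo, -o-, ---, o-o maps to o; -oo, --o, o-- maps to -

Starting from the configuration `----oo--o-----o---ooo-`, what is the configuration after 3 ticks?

-oo--o--o-ooo-o-o--ooo
o-o--o--oo-oooooo---oo
ooo--o---oo-ooooo-o--o

ooo--o---oo-ooooo-o--o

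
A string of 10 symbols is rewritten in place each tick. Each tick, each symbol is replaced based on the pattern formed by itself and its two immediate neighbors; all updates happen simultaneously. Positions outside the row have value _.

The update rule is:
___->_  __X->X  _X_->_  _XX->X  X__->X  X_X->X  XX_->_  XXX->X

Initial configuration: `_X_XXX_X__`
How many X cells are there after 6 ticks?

tick 1: X_XXX_X_X_
tick 2: _XXX_X_X_X
tick 3: XXX_X_X_X_
tick 4: XX_X_X_X_X
tick 5: X_X_X_X_X_
tick 6: _X_X_X_X_X
count of X: 5

5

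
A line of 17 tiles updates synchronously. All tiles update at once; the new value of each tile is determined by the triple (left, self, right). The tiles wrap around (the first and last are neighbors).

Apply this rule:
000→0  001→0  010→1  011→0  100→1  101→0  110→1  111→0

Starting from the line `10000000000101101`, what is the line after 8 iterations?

11000000000100100
01100000000110110
00110000000010011
10011000000011001
11001100000001100
01100110000000110
00110011000000011
10011001100000001

10011001100000001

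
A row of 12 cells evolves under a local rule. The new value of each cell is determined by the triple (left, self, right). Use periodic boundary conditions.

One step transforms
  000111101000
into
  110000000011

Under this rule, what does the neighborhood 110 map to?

At position 6 the neighborhood is 110; the next row has 0 there.

0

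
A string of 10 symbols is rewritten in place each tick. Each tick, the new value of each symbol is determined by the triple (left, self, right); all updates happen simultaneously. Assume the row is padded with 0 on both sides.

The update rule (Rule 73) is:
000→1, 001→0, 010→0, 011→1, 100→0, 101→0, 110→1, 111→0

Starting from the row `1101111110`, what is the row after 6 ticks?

1101000010
1100011000
1101011011
1100011011
1101011011  (repeats tick 3; period 2)
tick 6: 1100011011

1100011011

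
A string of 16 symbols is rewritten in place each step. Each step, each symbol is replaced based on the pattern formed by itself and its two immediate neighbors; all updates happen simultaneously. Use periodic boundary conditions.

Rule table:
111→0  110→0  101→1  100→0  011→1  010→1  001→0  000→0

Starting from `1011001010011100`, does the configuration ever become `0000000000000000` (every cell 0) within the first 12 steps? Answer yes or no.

no

1110001110010000
1000001000010000
1000001000010000  (fixed point — unchanged through step 12)
step 12 is 1000001000010000, still not uniform 0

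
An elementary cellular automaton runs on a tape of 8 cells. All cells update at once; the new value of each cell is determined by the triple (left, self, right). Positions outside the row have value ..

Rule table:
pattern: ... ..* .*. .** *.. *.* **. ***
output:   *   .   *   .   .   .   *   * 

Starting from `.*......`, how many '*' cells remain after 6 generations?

generation 1: .*.*****
generation 2: .*..****
generation 3: .*...***
generation 4: .*.*..**
generation 5: .*.*...*
generation 6: .*.*.*.*
count of *: 4

4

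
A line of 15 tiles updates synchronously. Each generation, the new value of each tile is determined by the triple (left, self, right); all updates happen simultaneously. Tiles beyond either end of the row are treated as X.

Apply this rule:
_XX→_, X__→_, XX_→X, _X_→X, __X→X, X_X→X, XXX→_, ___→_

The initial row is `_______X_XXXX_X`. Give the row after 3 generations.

generation 1: ______XXX___XX_
generation 2: _____X__X__X_XX
generation 3: ____XX_XX_XXX__

____XX_XX_XXX__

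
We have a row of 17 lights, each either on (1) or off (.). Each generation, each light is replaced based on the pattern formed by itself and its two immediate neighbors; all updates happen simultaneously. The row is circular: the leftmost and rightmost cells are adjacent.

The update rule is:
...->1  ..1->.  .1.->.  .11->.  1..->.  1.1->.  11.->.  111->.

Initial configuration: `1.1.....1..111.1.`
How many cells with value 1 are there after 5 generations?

3

generation 1: ....111..........
generation 2: 111.....111111111
generation 3: ....111..........  (repeats generation 1; period 2)
generation 5: ....111..........
count of 1: 3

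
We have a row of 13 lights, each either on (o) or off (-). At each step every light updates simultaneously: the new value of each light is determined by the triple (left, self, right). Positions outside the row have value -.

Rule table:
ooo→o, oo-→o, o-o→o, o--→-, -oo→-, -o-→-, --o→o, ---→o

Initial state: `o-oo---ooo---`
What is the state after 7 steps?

-o-o-o-o-o-o-

-o-o-oo-oo-oo
o-o-o-oo-oo-o
-o-o-o-oo-oo-
o-o-o-o-oo-o-
-o-o-o-o-oo--
o-o-o-o-o-o-o
-o-o-o-o-o-o-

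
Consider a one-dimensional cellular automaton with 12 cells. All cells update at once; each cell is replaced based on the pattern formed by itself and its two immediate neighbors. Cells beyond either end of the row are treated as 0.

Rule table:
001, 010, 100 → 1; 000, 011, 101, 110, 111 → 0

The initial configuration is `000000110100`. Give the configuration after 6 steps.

111010000100

000001000110
000011101001
000100001111
001110010000
010001111000
111010000100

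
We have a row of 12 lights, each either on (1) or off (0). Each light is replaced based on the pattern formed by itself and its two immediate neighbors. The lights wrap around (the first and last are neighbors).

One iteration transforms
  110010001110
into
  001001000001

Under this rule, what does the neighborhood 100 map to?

At position 2 the neighborhood is 100; the next row has 1 there.

1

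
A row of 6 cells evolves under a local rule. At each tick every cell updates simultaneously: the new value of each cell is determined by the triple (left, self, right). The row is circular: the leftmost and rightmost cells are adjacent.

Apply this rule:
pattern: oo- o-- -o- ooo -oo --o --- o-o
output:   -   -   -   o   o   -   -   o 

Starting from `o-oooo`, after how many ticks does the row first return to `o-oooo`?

6

-ooooo
ooooo-
oooo-o
ooo-oo
oo-ooo
o-oooo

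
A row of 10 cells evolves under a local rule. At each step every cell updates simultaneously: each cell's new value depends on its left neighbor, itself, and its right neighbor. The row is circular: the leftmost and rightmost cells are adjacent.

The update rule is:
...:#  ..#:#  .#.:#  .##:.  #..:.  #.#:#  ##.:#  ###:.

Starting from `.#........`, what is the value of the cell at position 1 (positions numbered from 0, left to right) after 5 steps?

##.#######
.##.......
#.#.######
####......
...#.#####
position 1 holds .

.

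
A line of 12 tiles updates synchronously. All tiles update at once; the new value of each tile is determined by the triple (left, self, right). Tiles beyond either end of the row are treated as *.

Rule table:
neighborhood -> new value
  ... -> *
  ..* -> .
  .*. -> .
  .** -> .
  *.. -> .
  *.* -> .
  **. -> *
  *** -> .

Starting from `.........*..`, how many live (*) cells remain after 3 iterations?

.*******....
.......*.**.
.*****....*.
count of *: 6

6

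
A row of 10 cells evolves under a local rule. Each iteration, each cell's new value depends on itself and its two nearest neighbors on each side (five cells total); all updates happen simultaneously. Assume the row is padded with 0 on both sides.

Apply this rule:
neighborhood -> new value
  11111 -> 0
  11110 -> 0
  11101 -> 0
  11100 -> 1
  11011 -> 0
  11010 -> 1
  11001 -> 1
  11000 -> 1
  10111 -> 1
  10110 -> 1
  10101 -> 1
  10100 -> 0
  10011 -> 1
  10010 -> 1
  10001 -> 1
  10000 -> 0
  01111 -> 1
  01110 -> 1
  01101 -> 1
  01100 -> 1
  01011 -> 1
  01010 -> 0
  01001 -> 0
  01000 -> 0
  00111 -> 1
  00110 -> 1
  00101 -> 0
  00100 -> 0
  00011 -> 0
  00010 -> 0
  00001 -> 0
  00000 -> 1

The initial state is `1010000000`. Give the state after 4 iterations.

0000011111
1110011001
1111111110
1100000011

1100000011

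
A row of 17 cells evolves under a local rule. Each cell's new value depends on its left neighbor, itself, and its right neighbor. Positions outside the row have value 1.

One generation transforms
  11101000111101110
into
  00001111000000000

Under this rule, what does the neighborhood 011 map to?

At position 8 the neighborhood is 011; the next row has 0 there.

0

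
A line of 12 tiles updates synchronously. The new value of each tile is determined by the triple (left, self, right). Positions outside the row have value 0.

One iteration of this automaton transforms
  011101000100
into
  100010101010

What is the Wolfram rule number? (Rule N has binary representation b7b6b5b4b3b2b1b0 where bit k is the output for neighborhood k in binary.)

50

position 2: 111 → 0  (bit 7 = 0)
position 3: 110 → 0  (bit 6 = 0)
position 4: 101 → 1  (bit 5 = 1)
position 6: 100 → 1  (bit 4 = 1)
position 1: 011 → 0  (bit 3 = 0)
position 5: 010 → 0  (bit 2 = 0)
position 0: 001 → 1  (bit 1 = 1)
position 7: 000 → 0  (bit 0 = 0)
bits b7..b0 = 00110010 = 50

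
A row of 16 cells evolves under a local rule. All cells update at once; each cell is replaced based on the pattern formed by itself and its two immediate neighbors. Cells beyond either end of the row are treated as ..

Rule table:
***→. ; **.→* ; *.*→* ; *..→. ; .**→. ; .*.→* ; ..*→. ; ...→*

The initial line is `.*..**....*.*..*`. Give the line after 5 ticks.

.*...*.**.***..*
.*.*.**.**..*..*
.****.**.*..*..*
....**.***..*..*
***..**..*..*..*

***..**..*..*..*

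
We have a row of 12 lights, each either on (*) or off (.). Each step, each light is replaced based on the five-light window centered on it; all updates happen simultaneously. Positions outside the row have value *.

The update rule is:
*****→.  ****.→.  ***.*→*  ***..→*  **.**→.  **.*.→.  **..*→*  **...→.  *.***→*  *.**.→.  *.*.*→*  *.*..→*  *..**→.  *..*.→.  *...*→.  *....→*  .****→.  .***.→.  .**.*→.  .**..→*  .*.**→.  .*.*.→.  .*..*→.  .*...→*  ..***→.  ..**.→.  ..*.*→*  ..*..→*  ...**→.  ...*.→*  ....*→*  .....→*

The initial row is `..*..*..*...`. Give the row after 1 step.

*.*..*..**..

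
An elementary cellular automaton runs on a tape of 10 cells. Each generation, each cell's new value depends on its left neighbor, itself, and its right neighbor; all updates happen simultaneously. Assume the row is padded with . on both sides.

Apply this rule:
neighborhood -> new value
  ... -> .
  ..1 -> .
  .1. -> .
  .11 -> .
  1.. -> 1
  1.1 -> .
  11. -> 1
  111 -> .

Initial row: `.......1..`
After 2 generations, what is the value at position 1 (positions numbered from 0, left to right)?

........1.
.........1
position 1 holds .

.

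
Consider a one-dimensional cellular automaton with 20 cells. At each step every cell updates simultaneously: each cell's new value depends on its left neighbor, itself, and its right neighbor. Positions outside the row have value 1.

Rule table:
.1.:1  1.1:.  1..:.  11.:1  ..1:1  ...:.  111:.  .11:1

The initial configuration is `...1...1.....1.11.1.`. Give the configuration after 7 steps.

..11..11....11.11.1.
.111.111...111.11.1.
.1.1.1.1..11.1.11.1.
.1.1.1.1.111.1.11.1.
.1.1.1.1.1.1.1.11.1.
.1.1.1.1.1.1.1.11.1.  (fixed point — unchanged through step 7)

.1.1.1.1.1.1.1.11.1.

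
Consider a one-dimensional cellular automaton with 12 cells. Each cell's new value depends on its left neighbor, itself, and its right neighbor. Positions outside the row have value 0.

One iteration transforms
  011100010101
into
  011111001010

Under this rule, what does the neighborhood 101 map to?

At position 8 the neighborhood is 101; the next row has 1 there.

1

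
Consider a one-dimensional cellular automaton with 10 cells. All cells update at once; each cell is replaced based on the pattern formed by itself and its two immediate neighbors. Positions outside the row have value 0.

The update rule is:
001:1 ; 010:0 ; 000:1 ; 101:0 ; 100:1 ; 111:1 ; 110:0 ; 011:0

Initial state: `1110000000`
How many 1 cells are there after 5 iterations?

6

iteration 1: 0101111111
iteration 2: 1000111110
iteration 3: 0111011101
iteration 4: 1010001000
iteration 5: 0001110111
count of 1: 6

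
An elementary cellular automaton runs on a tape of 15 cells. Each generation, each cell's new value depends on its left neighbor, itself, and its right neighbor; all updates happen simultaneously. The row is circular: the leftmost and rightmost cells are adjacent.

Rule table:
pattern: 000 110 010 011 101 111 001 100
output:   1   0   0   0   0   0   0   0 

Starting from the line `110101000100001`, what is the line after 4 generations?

generation 1: 000000010001100
generation 2: 111111000100001
generation 3: 000000010001100  (repeats generation 1; period 2)
generation 4: 111111000100001

111111000100001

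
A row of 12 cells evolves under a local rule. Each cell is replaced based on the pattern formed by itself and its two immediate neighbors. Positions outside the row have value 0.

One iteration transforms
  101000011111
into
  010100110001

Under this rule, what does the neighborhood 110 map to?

At position 11 the neighborhood is 110; the next row has 1 there.

1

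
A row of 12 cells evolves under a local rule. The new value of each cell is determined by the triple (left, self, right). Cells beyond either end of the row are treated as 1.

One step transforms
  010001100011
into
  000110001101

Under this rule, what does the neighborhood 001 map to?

1

At position 4 the neighborhood is 001; the next row has 1 there.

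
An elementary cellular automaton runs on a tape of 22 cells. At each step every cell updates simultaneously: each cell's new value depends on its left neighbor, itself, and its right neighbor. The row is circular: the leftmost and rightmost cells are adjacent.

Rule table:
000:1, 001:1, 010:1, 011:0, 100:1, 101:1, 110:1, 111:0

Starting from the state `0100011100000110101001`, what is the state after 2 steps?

0000111000001100000000

1111100111111011111111
0000111000001100000000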